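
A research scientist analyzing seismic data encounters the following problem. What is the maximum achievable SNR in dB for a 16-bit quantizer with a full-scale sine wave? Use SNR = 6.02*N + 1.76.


Theoretical SNR for a full-scale sinusoid:
SNR = 6.02 * N + 1.76
    = 6.02 * 16 + 1.76
    = 96.32 + 1.76
    = 98.08 dB

98.08 dB


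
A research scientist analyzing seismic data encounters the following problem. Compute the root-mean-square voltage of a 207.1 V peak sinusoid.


RMS voltage for a sinusoidal waveform:
V_rms = V_peak / sqrt(2)
      = 207.1 / 1.414214
      = 146.442 V

146.442 V


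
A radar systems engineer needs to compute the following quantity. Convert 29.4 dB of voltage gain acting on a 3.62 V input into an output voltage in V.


Output voltage from dB gain:
V_out = V_in * 10^(gain_dB / 20)
      = 3.62 * 10^(29.4 / 20)
      = 3.62 * 29.512092
      = 106.8338 V

106.8338 V


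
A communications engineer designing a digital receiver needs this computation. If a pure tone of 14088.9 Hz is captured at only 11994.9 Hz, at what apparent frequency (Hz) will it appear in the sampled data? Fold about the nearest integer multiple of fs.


Compute the nearest integer multiple of fs to the signal:
n = round(14088.9 / 11994.9) = 1
f_alias = |14088.9 - 1 * 11994.9|
        = |14088.9 - 11994.9|
        = 2094.0 Hz

2094.0


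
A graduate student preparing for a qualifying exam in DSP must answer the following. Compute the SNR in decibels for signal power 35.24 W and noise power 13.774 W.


SNR in decibels:
SNR = 10 * log10(Ps / Pn)
    = 10 * log10(35.24 / 13.774)
    = 10 * log10(2.5584)
    = 10 * 0.408
    = 4.08 dB

4.08 dB


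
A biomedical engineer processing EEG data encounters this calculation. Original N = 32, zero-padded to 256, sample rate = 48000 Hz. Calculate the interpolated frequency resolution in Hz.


Frequency resolution after zero-padding:
N_padded = 32 * 8 = 256
df = fs / N_padded
   = 48000 / 256
   = 187.5 Hz

187.5 Hz


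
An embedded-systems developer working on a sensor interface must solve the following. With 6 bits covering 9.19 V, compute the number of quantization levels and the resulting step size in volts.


Step 1 — number of quantization levels:
L = 2^N = 2^6 = 64

Step 2 — LSB step size:
delta = Vfs / L
      = 9.19 / 64
      = 0.14359375 V

Levels = 64; step size = 0.14359375 V


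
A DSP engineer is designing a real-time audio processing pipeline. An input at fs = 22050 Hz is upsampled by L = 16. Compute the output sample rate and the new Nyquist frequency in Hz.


Step 1 — output sample rate after interpolation by L:
fs_out = L * fs_in = 16 * 22050 = 352800 Hz

Step 2 — Nyquist frequency of the output stream:
f_Nyq = fs_out / 2 = 352800 / 2 = 176400.0 Hz

fs_out = 352800 Hz; f_Nyquist = 176400.0 Hz


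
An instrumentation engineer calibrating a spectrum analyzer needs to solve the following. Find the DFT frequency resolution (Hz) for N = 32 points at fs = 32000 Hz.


DFT frequency resolution:
df = fs / N
   = 32000 / 32
   = 1000.0 Hz

1000.0 Hz


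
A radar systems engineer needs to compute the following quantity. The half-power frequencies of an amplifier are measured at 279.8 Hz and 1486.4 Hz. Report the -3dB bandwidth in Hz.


Bandwidth is the difference of -3dB frequencies:
BW = f_high - f_low
   = 1486.4 - 279.8
   = 1206.6 Hz

1206.6 Hz


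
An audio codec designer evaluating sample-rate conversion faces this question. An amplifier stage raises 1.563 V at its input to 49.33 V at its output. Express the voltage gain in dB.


Voltage gain in dB:
G = 20 * log10(Vout / Vin)
  = 20 * log10(49.33 / 1.563)
  = 20 * log10(31.5611)
  = 20 * 1.499152
  = 29.98 dB

29.98 dB


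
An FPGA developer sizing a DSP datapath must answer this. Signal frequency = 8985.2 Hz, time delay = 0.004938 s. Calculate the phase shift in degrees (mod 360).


Phase shift from frequency and time delay:
phi = 360 * f * t_delay
    = 360 * 8985.2 * 0.004938
    = 15972.81 degrees
    mod 360 = 132.81 degrees

132.81 degrees


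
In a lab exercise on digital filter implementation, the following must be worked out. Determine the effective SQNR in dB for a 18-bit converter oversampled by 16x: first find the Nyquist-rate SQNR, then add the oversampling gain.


Step 1 — baseline SQNR at Nyquist:
SQNR_base = 6.02*N + 1.76
          = 6.02*18 + 1.76
          = 110.12 dB

Step 2 — oversampling processing gain:
G = 10*log10(OSR) = 10*log10(16) = 12.04 dB

Step 3 — total:
SQNR_total = 110.12 + 12.04 = 122.16 dB

Base SQNR = 110.12 dB; oversampled SQNR = 122.16 dB


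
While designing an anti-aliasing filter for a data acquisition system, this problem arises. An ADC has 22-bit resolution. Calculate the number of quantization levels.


Number of quantization levels = 2^N
= 2^22
= 4194304

4194304


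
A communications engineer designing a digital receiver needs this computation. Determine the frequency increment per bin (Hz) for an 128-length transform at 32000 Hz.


DFT frequency resolution:
df = fs / N
   = 32000 / 128
   = 250.0 Hz

250.0 Hz


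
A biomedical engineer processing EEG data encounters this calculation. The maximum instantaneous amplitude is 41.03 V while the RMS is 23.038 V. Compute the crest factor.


Crest factor is the ratio of peak to RMS:
CF = V_peak / V_rms
   = 41.03 / 23.038
   = 1.781

1.781


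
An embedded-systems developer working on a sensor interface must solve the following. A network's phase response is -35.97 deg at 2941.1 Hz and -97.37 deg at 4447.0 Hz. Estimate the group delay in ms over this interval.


Group delay from phase difference:
tau = -d(phi)/d(omega)
d(phi) = -61.4 deg = -1.071632 rad
d(omega) = 2*pi*(4447.0 - 2941.1) = 9461.8488 rad/s
tau = -(-1.071632) / 9461.8488
    = 0.1133 ms

0.1133 ms


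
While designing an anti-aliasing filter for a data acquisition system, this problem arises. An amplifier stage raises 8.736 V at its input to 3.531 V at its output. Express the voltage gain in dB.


Voltage gain in dB:
G = 20 * log10(Vout / Vin)
  = 20 * log10(3.531 / 8.736)
  = 20 * log10(0.40419)
  = 20 * -0.393415
  = -7.87 dB

-7.87 dB


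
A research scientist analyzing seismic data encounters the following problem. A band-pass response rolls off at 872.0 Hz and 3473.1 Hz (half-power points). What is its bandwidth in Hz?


Bandwidth is the difference of -3dB frequencies:
BW = f_high - f_low
   = 3473.1 - 872.0
   = 2601.1 Hz

2601.1 Hz


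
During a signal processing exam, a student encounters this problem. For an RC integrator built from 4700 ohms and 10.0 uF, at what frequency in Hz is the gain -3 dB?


Cutoff frequency of a first-order RC filter:
fc = 1 / (2 * pi * R * C)
C = 10.0 uF = 1e-05 F
fc = 1 / (2 * pi * 4700 * 1e-05)
   = 1 / 0.29530970943744
   = 3.386275 Hz

3.386275 Hz


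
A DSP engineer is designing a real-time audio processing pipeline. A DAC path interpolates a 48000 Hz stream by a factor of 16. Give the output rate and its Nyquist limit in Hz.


Step 1 — output sample rate after interpolation by L:
fs_out = L * fs_in = 16 * 48000 = 768000 Hz

Step 2 — Nyquist frequency of the output stream:
f_Nyq = fs_out / 2 = 768000 / 2 = 384000.0 Hz

fs_out = 768000 Hz; f_Nyquist = 384000.0 Hz


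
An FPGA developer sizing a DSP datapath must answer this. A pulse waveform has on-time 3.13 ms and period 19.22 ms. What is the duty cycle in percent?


Duty cycle as a percentage:
DC = (t_on / T) * 100
   = (3.13 / 19.22) * 100
   = 0.162851 * 100
   = 16.29 %

16.29 %


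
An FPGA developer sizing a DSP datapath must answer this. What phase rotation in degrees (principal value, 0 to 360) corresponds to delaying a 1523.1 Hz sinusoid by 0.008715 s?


Phase shift from frequency and time delay:
phi = 360 * f * t_delay
    = 360 * 1523.1 * 0.008715
    = 4778.57 degrees
    mod 360 = 98.57 degrees

98.57 degrees


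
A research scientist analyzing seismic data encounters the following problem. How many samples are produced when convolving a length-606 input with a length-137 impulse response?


Linear convolution output length:
L = N + M - 1
  = 606 + 137 - 1
  = 742 samples

742


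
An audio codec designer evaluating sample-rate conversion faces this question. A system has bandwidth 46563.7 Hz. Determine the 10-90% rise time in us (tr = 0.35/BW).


Rise time from bandwidth relationship:
tr = 0.35 / BW
   = 0.35 / 46563.7
   = 7.516584807e-06 s
   = 7.5166 us

7.5166 us


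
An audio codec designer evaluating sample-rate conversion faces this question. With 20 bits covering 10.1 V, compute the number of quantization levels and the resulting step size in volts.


Step 1 — number of quantization levels:
L = 2^N = 2^20 = 1048576

Step 2 — LSB step size:
delta = Vfs / L
      = 10.1 / 1048576
      = 9.63e-06 V

Levels = 1048576; step size = 9.63e-06 V


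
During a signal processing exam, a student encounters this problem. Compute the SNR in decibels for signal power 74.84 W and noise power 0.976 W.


SNR in decibels:
SNR = 10 * log10(Ps / Pn)
    = 10 * log10(74.84 / 0.976)
    = 10 * log10(76.6803)
    = 10 * 1.8847
    = 18.85 dB

18.85 dB


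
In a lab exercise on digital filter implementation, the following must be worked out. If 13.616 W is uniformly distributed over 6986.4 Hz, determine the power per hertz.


Power spectral density:
PSD = P / BW
    = 13.616 / 6986.4
    = 0.00194893 W/Hz

0.00194893 W/Hz


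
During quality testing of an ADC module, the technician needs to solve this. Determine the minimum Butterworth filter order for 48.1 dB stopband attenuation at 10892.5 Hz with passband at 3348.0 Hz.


Butterworth filter order formula:
n = log10(10^(A/10) - 1) / (2 * log10(f_stop/f_pass))
10^(48.1/10) - 1 = 64564.4229
f_stop/f_pass = 10892.5 / 3348.0 = 3.2534
n = 4.6941 -> ceil = 5

5


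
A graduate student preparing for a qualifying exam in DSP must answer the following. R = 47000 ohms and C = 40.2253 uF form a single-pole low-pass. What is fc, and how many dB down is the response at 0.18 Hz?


Step 1 — cutoff frequency:
fc = 1 / (2*pi*R*C)
C = 40.2253 uF = 4.02253e-05 F
fc = 1 / (2*pi*47000*4.02253e-05)
   = 0.0841827 Hz

Step 2 — magnitude at f = 0.18 Hz:
|H(f)| = 1 / sqrt(1 + (f/fc)^2)
f/fc = 0.18 / 0.0841827 = 2.138207
|H| = 1 / sqrt(1 + 4.571929) = 0.4236402
|H|_dB = 20*log10(0.4236402) = -7.46 dB

fc = 0.0841827 Hz; |H(0.18 Hz)| = -7.46 dB


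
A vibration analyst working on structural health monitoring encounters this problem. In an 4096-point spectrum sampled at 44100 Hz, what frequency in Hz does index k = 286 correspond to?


Frequency of DFT bin k:
f_k = k * fs / N
    = 286 * 44100 / 4096
    = 12612600 / 4096
    = 3079.248 Hz

3079.248 Hz


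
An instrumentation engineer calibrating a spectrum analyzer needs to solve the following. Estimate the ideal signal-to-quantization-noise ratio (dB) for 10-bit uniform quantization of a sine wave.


Theoretical SNR for a full-scale sinusoid:
SNR = 6.02 * N + 1.76
    = 6.02 * 10 + 1.76
    = 60.2 + 1.76
    = 61.96 dB

61.96 dB


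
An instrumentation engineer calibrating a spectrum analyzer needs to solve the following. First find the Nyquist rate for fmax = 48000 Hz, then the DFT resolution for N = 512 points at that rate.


Step 1 — Nyquist sampling rate:
fs = 2 * fmax = 2 * 48000 = 96000 Hz

Step 2 — DFT bin spacing:
df = fs / N = 96000 / 512 = 187.5 Hz

187.5 Hz


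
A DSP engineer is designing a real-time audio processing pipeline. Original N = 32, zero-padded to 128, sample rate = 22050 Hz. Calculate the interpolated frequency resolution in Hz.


Frequency resolution after zero-padding:
N_padded = 32 * 4 = 128
df = fs / N_padded
   = 22050 / 128
   = 172.2656 Hz

172.2656 Hz


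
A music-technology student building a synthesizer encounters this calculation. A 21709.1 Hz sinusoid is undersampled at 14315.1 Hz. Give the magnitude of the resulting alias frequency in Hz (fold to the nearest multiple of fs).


Compute the nearest integer multiple of fs to the signal:
n = round(21709.1 / 14315.1) = 2
f_alias = |21709.1 - 2 * 14315.1|
        = |21709.1 - 28630.2|
        = 6921.1 Hz

6921.1


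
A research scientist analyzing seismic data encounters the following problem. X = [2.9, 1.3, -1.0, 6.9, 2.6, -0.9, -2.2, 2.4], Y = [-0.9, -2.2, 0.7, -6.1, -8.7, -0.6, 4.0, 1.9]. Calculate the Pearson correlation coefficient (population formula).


Pearson correlation coefficient (population):
r = cov(X,Y) / (std(X) * std(Y))
Mean X = 1.5, Mean Y = -1.4875
Cov(X,Y) = -7.09125
Std(X) = 2.712932, Std(Y) = 3.894046
r = -0.6712

-0.6712


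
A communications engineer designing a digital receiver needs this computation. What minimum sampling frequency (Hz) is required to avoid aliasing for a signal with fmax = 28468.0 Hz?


The Nyquist rate is twice the maximum frequency component.
fs_min = 2 * fmax
      = 2 * 28468.0
      = 56936.0 Hz

56936.0


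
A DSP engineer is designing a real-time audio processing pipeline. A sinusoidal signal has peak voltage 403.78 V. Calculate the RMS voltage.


RMS voltage for a sinusoidal waveform:
V_rms = V_peak / sqrt(2)
      = 403.78 / 1.414214
      = 285.516 V

285.516 V


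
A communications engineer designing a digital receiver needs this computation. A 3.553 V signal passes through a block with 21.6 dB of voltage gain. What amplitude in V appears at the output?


Output voltage from dB gain:
V_out = V_in * 10^(gain_dB / 20)
      = 3.553 * 10^(21.6 / 20)
      = 3.553 * 12.022644
      = 42.7165 V

42.7165 V


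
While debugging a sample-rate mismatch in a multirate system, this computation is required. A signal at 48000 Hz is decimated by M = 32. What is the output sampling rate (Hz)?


Decimation reduces the sample rate:
fs_out = fs_in / M
       = 48000 / 32
       = 1500.0 Hz

1500.0 Hz


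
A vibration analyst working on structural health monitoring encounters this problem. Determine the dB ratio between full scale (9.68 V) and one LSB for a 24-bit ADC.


Dynamic range from full-scale to LSB:
V_min = V_max / 2^bits = 9.68 / 2^24
DR = 20 * log10(V_max / V_min)
   = 20 * log10(2^24)
   = 20 * 24 * log10(2)
   = 144.49 dB

144.49 dB


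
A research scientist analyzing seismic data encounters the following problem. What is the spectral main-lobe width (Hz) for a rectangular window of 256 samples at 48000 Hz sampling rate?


Main lobe width for a rectangular window:
Width = 2 * fs / N
      = 2 * 48000 / 256
      = 96000 / 256
      = 375.0 Hz

375.0 Hz


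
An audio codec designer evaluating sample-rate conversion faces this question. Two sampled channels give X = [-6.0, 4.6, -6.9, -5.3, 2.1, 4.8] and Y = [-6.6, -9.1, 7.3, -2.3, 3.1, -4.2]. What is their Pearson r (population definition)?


Pearson correlation coefficient (population):
r = cov(X,Y) / (std(X) * std(Y))
Mean X = -1.1167, Mean Y = -1.9667
Cov(X,Y) = -11.211111
Std(X) = 5.046919, Std(Y) = 5.612387
r = -0.3958

-0.3958


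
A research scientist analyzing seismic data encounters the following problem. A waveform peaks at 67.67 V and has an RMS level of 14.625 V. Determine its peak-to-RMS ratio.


Crest factor is the ratio of peak to RMS:
CF = V_peak / V_rms
   = 67.67 / 14.625
   = 4.627

4.627


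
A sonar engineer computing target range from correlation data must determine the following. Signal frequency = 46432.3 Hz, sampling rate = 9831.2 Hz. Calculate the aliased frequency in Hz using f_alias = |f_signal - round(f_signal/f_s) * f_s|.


Compute the nearest integer multiple of fs to the signal:
n = round(46432.3 / 9831.2) = 5
f_alias = |46432.3 - 5 * 9831.2|
        = |46432.3 - 49156.0|
        = 2723.7 Hz

2723.7


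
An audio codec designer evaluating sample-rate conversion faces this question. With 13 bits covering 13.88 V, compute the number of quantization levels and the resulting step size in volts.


Step 1 — number of quantization levels:
L = 2^N = 2^13 = 8192

Step 2 — LSB step size:
delta = Vfs / L
      = 13.88 / 8192
      = 0.00169434 V

Levels = 8192; step size = 0.00169434 V


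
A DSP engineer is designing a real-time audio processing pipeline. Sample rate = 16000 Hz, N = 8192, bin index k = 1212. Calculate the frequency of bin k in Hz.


Frequency of DFT bin k:
f_k = k * fs / N
    = 1212 * 16000 / 8192
    = 19392000 / 8192
    = 2367.188 Hz

2367.188 Hz


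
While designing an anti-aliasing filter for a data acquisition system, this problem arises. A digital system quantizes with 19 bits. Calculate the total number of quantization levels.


Number of quantization levels = 2^N
= 2^19
= 524288

524288


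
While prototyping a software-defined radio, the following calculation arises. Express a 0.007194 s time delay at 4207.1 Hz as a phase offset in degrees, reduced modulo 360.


Phase shift from frequency and time delay:
phi = 360 * f * t_delay
    = 360 * 4207.1 * 0.007194
    = 10895.72 degrees
    mod 360 = 95.72 degrees

95.72 degrees


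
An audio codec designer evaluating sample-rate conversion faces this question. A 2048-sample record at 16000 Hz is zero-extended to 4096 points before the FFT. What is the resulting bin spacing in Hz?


Frequency resolution after zero-padding:
N_padded = 2048 * 2 = 4096
df = fs / N_padded
   = 16000 / 4096
   = 3.9062 Hz

3.9062 Hz


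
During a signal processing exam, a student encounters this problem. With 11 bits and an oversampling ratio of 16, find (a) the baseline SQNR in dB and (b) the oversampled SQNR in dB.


Step 1 — baseline SQNR at Nyquist:
SQNR_base = 6.02*N + 1.76
          = 6.02*11 + 1.76
          = 67.98 dB

Step 2 — oversampling processing gain:
G = 10*log10(OSR) = 10*log10(16) = 12.04 dB

Step 3 — total:
SQNR_total = 67.98 + 12.04 = 80.02 dB

Base SQNR = 67.98 dB; oversampled SQNR = 80.02 dB


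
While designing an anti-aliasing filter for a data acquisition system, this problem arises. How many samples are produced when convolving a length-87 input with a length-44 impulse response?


Linear convolution output length:
L = N + M - 1
  = 87 + 44 - 1
  = 130 samples

130


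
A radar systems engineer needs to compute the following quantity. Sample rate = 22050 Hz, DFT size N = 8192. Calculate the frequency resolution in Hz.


DFT frequency resolution:
df = fs / N
   = 22050 / 8192
   = 2.6917 Hz

2.6917 Hz


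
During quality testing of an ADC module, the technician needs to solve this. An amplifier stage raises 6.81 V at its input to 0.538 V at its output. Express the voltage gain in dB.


Voltage gain in dB:
G = 20 * log10(Vout / Vin)
  = 20 * log10(0.538 / 6.81)
  = 20 * log10(0.079001)
  = 20 * -1.102365
  = -22.05 dB

-22.05 dB


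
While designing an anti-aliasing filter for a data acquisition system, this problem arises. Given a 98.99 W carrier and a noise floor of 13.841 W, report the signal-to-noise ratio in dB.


SNR in decibels:
SNR = 10 * log10(Ps / Pn)
    = 10 * log10(98.99 / 13.841)
    = 10 * log10(7.1519)
    = 10 * 0.8544
    = 8.54 dB

8.54 dB


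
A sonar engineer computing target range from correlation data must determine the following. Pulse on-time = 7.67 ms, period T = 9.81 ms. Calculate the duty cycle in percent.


Duty cycle as a percentage:
DC = (t_on / T) * 100
   = (7.67 / 9.81) * 100
   = 0.781855 * 100
   = 78.19 %

78.19 %


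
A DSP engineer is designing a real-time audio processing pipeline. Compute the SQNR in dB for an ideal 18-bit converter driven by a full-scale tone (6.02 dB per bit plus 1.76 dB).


Theoretical SNR for a full-scale sinusoid:
SNR = 6.02 * N + 1.76
    = 6.02 * 18 + 1.76
    = 108.36 + 1.76
    = 110.12 dB

110.12 dB


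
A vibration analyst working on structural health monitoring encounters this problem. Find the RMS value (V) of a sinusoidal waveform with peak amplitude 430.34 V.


RMS voltage for a sinusoidal waveform:
V_rms = V_peak / sqrt(2)
      = 430.34 / 1.414214
      = 304.296 V

304.296 V


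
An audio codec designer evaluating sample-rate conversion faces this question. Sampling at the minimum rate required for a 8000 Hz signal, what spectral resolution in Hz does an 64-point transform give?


Step 1 — Nyquist sampling rate:
fs = 2 * fmax = 2 * 8000 = 16000 Hz

Step 2 — DFT bin spacing:
df = fs / N = 16000 / 64 = 250.0 Hz

250.0 Hz


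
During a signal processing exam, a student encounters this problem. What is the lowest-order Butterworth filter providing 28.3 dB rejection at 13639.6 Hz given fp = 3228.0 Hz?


Butterworth filter order formula:
n = log10(10^(A/10) - 1) / (2 * log10(f_stop/f_pass))
10^(28.3/10) - 1 = 675.083
f_stop/f_pass = 13639.6 / 3228.0 = 4.2254
n = 2.2603 -> ceil = 3

3


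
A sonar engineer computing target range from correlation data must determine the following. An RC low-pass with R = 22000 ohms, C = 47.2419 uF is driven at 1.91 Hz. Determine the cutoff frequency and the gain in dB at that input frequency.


Step 1 — cutoff frequency:
fc = 1 / (2*pi*R*C)
C = 47.2419 uF = 4.72419e-05 F
fc = 1 / (2*pi*22000*4.72419e-05)
   = 0.153133 Hz

Step 2 — magnitude at f = 1.91 Hz:
|H(f)| = 1 / sqrt(1 + (f/fc)^2)
f/fc = 1.91 / 0.153133 = 12.472818
|H| = 1 / sqrt(1 + 155.571189) = 0.0799179
|H|_dB = 20*log10(0.0799179) = -21.95 dB

fc = 0.153133 Hz; |H(1.91 Hz)| = -21.95 dB


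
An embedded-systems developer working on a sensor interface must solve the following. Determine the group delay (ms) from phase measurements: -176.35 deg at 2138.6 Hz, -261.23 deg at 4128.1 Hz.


Group delay from phase difference:
tau = -d(phi)/d(omega)
d(phi) = -84.88 deg = -1.481435 rad
d(omega) = 2*pi*(4128.1 - 2138.6) = 12500.3972 rad/s
tau = -(-1.481435) / 12500.3972
    = 0.1185 ms

0.1185 ms


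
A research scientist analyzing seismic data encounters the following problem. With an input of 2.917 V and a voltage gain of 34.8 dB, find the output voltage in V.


Output voltage from dB gain:
V_out = V_in * 10^(gain_dB / 20)
      = 2.917 * 10^(34.8 / 20)
      = 2.917 * 54.954087
      = 160.3011 V

160.3011 V


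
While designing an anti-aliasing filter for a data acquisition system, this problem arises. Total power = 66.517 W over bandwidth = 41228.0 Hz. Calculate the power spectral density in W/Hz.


Power spectral density:
PSD = P / BW
    = 66.517 / 41228.0
    = 0.00161339 W/Hz

0.00161339 W/Hz


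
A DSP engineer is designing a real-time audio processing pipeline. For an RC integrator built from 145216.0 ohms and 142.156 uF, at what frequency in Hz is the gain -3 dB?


Cutoff frequency of a first-order RC filter:
fc = 1 / (2 * pi * R * C)
C = 142.156 uF = 0.000142156 F
fc = 1 / (2 * pi * 145216.0 * 0.000142156)
   = 1 / 129.70584070443
   = 0.00771 Hz

0.00771 Hz


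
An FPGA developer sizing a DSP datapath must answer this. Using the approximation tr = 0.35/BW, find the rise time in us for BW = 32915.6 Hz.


Rise time from bandwidth relationship:
tr = 0.35 / BW
   = 0.35 / 32915.6
   = 1.063325596e-05 s
   = 10.6333 us

10.6333 us


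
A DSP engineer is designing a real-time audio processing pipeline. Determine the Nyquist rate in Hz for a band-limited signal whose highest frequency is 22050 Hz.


The Nyquist rate is twice the maximum frequency component.
fs_min = 2 * fmax
      = 2 * 22050
      = 44100 Hz

44100


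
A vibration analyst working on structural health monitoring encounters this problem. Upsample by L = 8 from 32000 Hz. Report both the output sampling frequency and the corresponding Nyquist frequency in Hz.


Step 1 — output sample rate after interpolation by L:
fs_out = L * fs_in = 8 * 32000 = 256000 Hz

Step 2 — Nyquist frequency of the output stream:
f_Nyq = fs_out / 2 = 256000 / 2 = 128000.0 Hz

fs_out = 256000 Hz; f_Nyquist = 128000.0 Hz


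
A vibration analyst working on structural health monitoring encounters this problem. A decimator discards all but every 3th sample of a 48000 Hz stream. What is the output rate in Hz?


Decimation reduces the sample rate:
fs_out = fs_in / M
       = 48000 / 3
       = 16000.0 Hz

16000.0 Hz


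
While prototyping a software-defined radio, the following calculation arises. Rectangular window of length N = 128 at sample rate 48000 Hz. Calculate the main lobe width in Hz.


Main lobe width for a rectangular window:
Width = 2 * fs / N
      = 2 * 48000 / 128
      = 96000 / 128
      = 750.0 Hz

750.0 Hz


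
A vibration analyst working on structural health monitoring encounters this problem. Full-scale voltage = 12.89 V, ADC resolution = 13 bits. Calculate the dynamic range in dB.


Dynamic range from full-scale to LSB:
V_min = V_max / 2^bits = 12.89 / 2^13
DR = 20 * log10(V_max / V_min)
   = 20 * log10(2^13)
   = 20 * 13 * log10(2)
   = 78.27 dB

78.27 dB


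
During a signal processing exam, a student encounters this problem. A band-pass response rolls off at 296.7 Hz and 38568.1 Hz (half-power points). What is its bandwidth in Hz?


Bandwidth is the difference of -3dB frequencies:
BW = f_high - f_low
   = 38568.1 - 296.7
   = 38271.4 Hz

38271.4 Hz


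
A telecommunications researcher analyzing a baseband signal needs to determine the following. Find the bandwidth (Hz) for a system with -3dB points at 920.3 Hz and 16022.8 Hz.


Bandwidth is the difference of -3dB frequencies:
BW = f_high - f_low
   = 16022.8 - 920.3
   = 15102.5 Hz

15102.5 Hz


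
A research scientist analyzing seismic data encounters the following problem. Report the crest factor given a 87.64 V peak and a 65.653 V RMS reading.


Crest factor is the ratio of peak to RMS:
CF = V_peak / V_rms
   = 87.64 / 65.653
   = 1.3349

1.3349


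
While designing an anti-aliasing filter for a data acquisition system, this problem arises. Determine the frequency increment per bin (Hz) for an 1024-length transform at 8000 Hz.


DFT frequency resolution:
df = fs / N
   = 8000 / 1024
   = 7.8125 Hz

7.8125 Hz


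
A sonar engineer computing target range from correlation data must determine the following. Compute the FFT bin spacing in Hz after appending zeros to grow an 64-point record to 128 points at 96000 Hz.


Frequency resolution after zero-padding:
N_padded = 64 * 2 = 128
df = fs / N_padded
   = 96000 / 128
   = 750.0 Hz

750.0 Hz


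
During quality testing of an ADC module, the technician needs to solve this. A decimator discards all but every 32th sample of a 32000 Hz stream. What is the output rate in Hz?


Decimation reduces the sample rate:
fs_out = fs_in / M
       = 32000 / 32
       = 1000.0 Hz

1000.0 Hz


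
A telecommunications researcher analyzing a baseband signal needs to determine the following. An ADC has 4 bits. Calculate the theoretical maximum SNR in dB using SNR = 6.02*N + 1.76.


Theoretical SNR for a full-scale sinusoid:
SNR = 6.02 * N + 1.76
    = 6.02 * 4 + 1.76
    = 24.08 + 1.76
    = 25.84 dB

25.84 dB


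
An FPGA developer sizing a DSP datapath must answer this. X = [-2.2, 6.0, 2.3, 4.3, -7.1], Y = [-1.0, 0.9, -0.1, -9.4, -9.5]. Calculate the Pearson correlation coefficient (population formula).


Pearson correlation coefficient (population):
r = cov(X,Y) / (std(X) * std(Y))
Mean X = 0.66, Mean Y = -3.82
Cov(X,Y) = 9.4012
Std(X) = 4.750832, Std(Y) = 4.636119
r = 0.4268

0.4268


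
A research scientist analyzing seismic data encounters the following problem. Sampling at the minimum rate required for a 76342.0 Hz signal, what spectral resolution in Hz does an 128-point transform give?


Step 1 — Nyquist sampling rate:
fs = 2 * fmax = 2 * 76342.0 = 152684.0 Hz

Step 2 — DFT bin spacing:
df = fs / N = 152684.0 / 128 = 1192.8438 Hz

1192.8438 Hz


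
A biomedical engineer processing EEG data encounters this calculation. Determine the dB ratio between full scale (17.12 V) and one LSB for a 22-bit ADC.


Dynamic range from full-scale to LSB:
V_min = V_max / 2^bits = 17.12 / 2^22
DR = 20 * log10(V_max / V_min)
   = 20 * log10(2^22)
   = 20 * 22 * log10(2)
   = 132.45 dB

132.45 dB


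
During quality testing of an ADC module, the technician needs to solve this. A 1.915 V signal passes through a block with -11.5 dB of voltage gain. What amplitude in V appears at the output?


Output voltage from dB gain:
V_out = V_in * 10^(gain_dB / 20)
      = 1.915 * 10^(-11.5 / 20)
      = 1.915 * 0.266073
      = 0.5095 V

0.5095 V


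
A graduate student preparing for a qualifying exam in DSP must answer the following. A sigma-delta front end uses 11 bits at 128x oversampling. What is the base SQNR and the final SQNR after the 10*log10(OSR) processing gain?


Step 1 — baseline SQNR at Nyquist:
SQNR_base = 6.02*N + 1.76
          = 6.02*11 + 1.76
          = 67.98 dB

Step 2 — oversampling processing gain:
G = 10*log10(OSR) = 10*log10(128) = 21.07 dB

Step 3 — total:
SQNR_total = 67.98 + 21.07 = 89.05 dB

Base SQNR = 67.98 dB; oversampled SQNR = 89.05 dB


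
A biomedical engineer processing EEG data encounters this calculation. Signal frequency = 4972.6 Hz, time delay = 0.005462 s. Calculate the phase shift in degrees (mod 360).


Phase shift from frequency and time delay:
phi = 360 * f * t_delay
    = 360 * 4972.6 * 0.005462
    = 9777.72 degrees
    mod 360 = 57.72 degrees

57.72 degrees


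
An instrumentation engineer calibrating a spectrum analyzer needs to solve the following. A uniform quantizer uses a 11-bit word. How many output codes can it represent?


Number of quantization levels = 2^N
= 2^11
= 2048

2048


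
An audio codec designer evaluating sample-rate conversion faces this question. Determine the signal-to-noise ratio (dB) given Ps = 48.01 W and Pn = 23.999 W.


SNR in decibels:
SNR = 10 * log10(Ps / Pn)
    = 10 * log10(48.01 / 23.999)
    = 10 * log10(2.0005)
    = 10 * 0.3011
    = 3.01 dB

3.01 dB


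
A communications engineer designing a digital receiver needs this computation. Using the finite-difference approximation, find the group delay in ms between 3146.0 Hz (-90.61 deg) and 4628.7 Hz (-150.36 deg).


Group delay from phase difference:
tau = -d(phi)/d(omega)
d(phi) = -59.75 deg = -1.042834 rad
d(omega) = 2*pi*(4628.7 - 3146.0) = 9316.0789 rad/s
tau = -(-1.042834) / 9316.0789
    = 0.1119 ms

0.1119 ms


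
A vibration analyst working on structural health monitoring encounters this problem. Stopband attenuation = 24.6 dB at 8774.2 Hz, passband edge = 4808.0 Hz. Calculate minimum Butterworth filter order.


Butterworth filter order formula:
n = log10(10^(A/10) - 1) / (2 * log10(f_stop/f_pass))
10^(24.6/10) - 1 = 287.4032
f_stop/f_pass = 8774.2 / 4808.0 = 1.8249
n = 4.7054 -> ceil = 5

5


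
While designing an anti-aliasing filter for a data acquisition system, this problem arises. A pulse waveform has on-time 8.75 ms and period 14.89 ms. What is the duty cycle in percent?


Duty cycle as a percentage:
DC = (t_on / T) * 100
   = (8.75 / 14.89) * 100
   = 0.587643 * 100
   = 58.76 %

58.76 %


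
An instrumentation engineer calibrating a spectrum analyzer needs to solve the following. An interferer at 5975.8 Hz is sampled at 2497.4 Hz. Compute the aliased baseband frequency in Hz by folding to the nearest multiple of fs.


Compute the nearest integer multiple of fs to the signal:
n = round(5975.8 / 2497.4) = 2
f_alias = |5975.8 - 2 * 2497.4|
        = |5975.8 - 4994.8|
        = 981.0 Hz

981.0


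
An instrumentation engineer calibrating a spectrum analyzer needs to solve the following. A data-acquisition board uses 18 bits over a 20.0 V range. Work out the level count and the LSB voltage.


Step 1 — number of quantization levels:
L = 2^N = 2^18 = 262144

Step 2 — LSB step size:
delta = Vfs / L
      = 20.0 / 262144
      = 7.629e-05 V

Levels = 262144; step size = 7.629e-05 V


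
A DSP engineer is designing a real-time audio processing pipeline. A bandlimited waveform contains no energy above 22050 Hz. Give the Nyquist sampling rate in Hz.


The Nyquist rate is twice the maximum frequency component.
fs_min = 2 * fmax
      = 2 * 22050
      = 44100 Hz

44100


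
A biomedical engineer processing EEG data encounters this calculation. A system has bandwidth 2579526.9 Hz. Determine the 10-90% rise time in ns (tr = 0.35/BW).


Rise time from bandwidth relationship:
tr = 0.35 / BW
   = 0.35 / 2579526.9
   = 1.356837954e-07 s
   = 135.6838 ns

135.6838 ns


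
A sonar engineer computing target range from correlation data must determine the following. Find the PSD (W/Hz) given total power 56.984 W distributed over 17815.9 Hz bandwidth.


Power spectral density:
PSD = P / BW
    = 56.984 / 17815.9
    = 0.00319849 W/Hz

0.00319849 W/Hz


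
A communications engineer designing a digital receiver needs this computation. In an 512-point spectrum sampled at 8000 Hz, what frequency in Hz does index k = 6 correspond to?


Frequency of DFT bin k:
f_k = k * fs / N
    = 6 * 8000 / 512
    = 48000 / 512
    = 93.75 Hz

93.75 Hz


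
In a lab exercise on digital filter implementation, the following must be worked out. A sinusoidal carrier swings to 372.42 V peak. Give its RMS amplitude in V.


RMS voltage for a sinusoidal waveform:
V_rms = V_peak / sqrt(2)
      = 372.42 / 1.414214
      = 263.341 V

263.341 V


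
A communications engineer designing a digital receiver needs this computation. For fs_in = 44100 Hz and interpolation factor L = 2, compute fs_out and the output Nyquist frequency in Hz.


Step 1 — output sample rate after interpolation by L:
fs_out = L * fs_in = 2 * 44100 = 88200 Hz

Step 2 — Nyquist frequency of the output stream:
f_Nyq = fs_out / 2 = 88200 / 2 = 44100.0 Hz

fs_out = 88200 Hz; f_Nyquist = 44100.0 Hz


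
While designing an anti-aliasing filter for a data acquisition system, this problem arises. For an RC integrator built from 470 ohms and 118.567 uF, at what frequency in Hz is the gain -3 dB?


Cutoff frequency of a first-order RC filter:
fc = 1 / (2 * pi * R * C)
C = 118.567 uF = 0.000118567 F
fc = 1 / (2 * pi * 470 * 0.000118567)
   = 1 / 0.35013986318869
   = 2.856002 Hz

2.856002 Hz


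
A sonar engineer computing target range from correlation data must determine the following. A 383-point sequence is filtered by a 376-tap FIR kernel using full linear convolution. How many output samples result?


Linear convolution output length:
L = N + M - 1
  = 383 + 376 - 1
  = 758 samples

758


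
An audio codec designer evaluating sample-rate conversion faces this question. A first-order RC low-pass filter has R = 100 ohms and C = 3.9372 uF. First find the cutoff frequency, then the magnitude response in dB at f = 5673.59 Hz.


Step 1 — cutoff frequency:
fc = 1 / (2*pi*R*C)
C = 3.9372 uF = 3.9372e-06 F
fc = 1 / (2*pi*100*3.9372e-06)
   = 404.234 Hz

Step 2 — magnitude at f = 5673.59 Hz:
|H(f)| = 1 / sqrt(1 + (f/fc)^2)
f/fc = 5673.59 / 404.234 = 14.03541
|H| = 1 / sqrt(1 + 196.992734) = 0.0710682
|H|_dB = 20*log10(0.0710682) = -22.97 dB

fc = 404.234 Hz; |H(5673.59 Hz)| = -22.97 dB


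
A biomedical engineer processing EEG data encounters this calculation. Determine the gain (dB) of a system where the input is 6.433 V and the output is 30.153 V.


Voltage gain in dB:
G = 20 * log10(Vout / Vin)
  = 20 * log10(30.153 / 6.433)
  = 20 * log10(4.687238)
  = 20 * 0.670917
  = 13.42 dB

13.42 dB


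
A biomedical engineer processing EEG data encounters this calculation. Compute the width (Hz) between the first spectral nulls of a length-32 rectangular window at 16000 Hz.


Main lobe width for a rectangular window:
Width = 2 * fs / N
      = 2 * 16000 / 32
      = 32000 / 32
      = 1000.0 Hz

1000.0 Hz


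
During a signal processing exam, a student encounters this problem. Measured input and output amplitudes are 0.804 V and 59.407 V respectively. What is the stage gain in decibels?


Voltage gain in dB:
G = 20 * log10(Vout / Vin)
  = 20 * log10(59.407 / 0.804)
  = 20 * log10(73.889303)
  = 20 * 1.868582
  = 37.37 dB

37.37 dB


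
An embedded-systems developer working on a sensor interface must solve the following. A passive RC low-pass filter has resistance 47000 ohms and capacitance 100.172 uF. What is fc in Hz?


Cutoff frequency of a first-order RC filter:
fc = 1 / (2 * pi * R * C)
C = 100.172 uF = 0.000100172 F
fc = 1 / (2 * pi * 47000 * 0.000100172)
   = 1 / 29.581764213767
   = 0.033805 Hz

0.033805 Hz


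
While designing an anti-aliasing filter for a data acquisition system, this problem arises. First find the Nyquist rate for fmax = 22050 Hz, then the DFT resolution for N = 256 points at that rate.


Step 1 — Nyquist sampling rate:
fs = 2 * fmax = 2 * 22050 = 44100 Hz

Step 2 — DFT bin spacing:
df = fs / N = 44100 / 256 = 172.2656 Hz

172.2656 Hz


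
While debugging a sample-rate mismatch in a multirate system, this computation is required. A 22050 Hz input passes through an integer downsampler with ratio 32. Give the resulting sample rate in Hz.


Decimation reduces the sample rate:
fs_out = fs_in / M
       = 22050 / 32
       = 689.0625 Hz

689.0625 Hz


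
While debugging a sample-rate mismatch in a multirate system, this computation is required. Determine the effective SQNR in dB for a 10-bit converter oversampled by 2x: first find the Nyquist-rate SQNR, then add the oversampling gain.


Step 1 — baseline SQNR at Nyquist:
SQNR_base = 6.02*N + 1.76
          = 6.02*10 + 1.76
          = 61.96 dB

Step 2 — oversampling processing gain:
G = 10*log10(OSR) = 10*log10(2) = 3.01 dB

Step 3 — total:
SQNR_total = 61.96 + 3.01 = 64.97 dB

Base SQNR = 61.96 dB; oversampled SQNR = 64.97 dB


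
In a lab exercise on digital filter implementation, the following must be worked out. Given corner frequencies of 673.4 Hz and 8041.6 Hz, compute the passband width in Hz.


Bandwidth is the difference of -3dB frequencies:
BW = f_high - f_low
   = 8041.6 - 673.4
   = 7368.2 Hz

7368.2 Hz


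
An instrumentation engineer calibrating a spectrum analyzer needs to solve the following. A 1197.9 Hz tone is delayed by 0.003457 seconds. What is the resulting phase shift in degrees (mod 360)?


Phase shift from frequency and time delay:
phi = 360 * f * t_delay
    = 360 * 1197.9 * 0.003457
    = 1490.81 degrees
    mod 360 = 50.81 degrees

50.81 degrees


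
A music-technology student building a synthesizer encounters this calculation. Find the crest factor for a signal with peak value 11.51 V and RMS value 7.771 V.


Crest factor is the ratio of peak to RMS:
CF = V_peak / V_rms
   = 11.51 / 7.771
   = 1.4811

1.4811


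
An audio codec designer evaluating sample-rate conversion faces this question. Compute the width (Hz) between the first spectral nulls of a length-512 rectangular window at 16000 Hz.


Main lobe width for a rectangular window:
Width = 2 * fs / N
      = 2 * 16000 / 512
      = 32000 / 512
      = 62.5 Hz

62.5 Hz


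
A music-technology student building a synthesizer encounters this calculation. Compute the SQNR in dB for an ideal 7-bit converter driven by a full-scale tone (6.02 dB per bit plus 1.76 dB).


Theoretical SNR for a full-scale sinusoid:
SNR = 6.02 * N + 1.76
    = 6.02 * 7 + 1.76
    = 42.14 + 1.76
    = 43.9 dB

43.9 dB


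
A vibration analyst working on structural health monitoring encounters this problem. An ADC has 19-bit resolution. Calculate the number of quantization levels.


Number of quantization levels = 2^N
= 2^19
= 524288

524288


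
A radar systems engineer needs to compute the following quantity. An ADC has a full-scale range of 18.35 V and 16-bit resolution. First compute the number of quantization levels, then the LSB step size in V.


Step 1 — number of quantization levels:
L = 2^N = 2^16 = 65536

Step 2 — LSB step size:
delta = Vfs / L
      = 18.35 / 65536
      = 0.00028 V

Levels = 65536; step size = 0.00028 V


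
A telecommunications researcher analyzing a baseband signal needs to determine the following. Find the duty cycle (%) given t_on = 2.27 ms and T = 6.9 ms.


Duty cycle as a percentage:
DC = (t_on / T) * 100
   = (2.27 / 6.9) * 100
   = 0.328986 * 100
   = 32.9 %

32.9 %
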